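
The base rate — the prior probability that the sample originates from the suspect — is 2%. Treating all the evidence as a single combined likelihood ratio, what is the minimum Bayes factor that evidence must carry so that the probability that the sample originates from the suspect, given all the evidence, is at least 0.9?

Prior odds = 0.02/0.98 = 1/49.
Target odds = 0.9/0.1 = 9.
Required Bayes factor = 9 ÷ (1/49) = 441.

441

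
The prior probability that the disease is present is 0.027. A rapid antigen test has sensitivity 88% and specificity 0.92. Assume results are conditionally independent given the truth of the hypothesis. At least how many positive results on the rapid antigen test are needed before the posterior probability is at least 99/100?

Prior odds = 0.027/0.973 = 27/973.
False-positive rate = 1 − 0.92 = 0.08; likelihood ratio of a positive = 0.88/0.08 = 11.
Target odds: 0.99 ÷ 0.01 = 99.
Need (27/973) × 11ⁿ ≥ 99, i.e. 11ⁿ ≥ 10703/3.
11³ = 1331 falls short of 10703/3 but 11⁴ = 14641 reaches it, so n = 4.

4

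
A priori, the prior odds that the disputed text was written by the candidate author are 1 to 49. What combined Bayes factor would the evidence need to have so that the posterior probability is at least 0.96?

Prior odds = 1/49.
Target odds = 0.96/0.04 = 24.
Required Bayes factor = 24 ÷ (1/49) = 1176.

1176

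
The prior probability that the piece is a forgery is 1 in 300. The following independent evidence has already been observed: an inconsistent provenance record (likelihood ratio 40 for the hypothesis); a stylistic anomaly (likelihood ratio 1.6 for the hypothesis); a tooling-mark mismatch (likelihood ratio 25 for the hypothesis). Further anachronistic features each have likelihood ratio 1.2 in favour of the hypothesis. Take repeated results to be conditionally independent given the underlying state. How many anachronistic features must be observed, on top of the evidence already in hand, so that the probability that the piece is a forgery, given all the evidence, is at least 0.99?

Prior odds = (1/300)/(299/300) = 1/299.
Combined Bayes factor of the evidence already in hand = 40 × 1.6 × 25 = 1600.
Odds after that evidence = (1/299) × 1600 = 1600/299.
Target odds = 0.99/0.01 = 99.
Need 1.2ⁿ ≥ 99 ÷ (1600/299) = 18.500625.
1.2¹⁶ ≈18.4884 falls short of 18.500625 but 1.2¹⁷ ≈22.1861 reaches it, so n = 17.

17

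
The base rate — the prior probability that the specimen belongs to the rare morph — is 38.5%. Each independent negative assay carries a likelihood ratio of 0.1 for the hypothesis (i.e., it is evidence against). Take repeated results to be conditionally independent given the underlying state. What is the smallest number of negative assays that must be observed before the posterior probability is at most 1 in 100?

2

Prior odds = 0.385/0.615 = 77/123.
Likelihood ratio per negative assay = 0.1.
Target odds: 0.01 ÷ 0.99 = 1/99.
Need (77/123) × 0.1ⁿ ≤ 1/99, i.e. 0.1ⁿ ≤ 41/2541.
0.1¹ = 0.1 is still above 41/2541 but 0.1² = 0.01 is at or below it, so n = 2.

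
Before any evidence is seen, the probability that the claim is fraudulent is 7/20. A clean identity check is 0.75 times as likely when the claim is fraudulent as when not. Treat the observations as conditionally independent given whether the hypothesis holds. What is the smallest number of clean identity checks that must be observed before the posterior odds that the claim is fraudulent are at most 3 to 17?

4

Prior odds: 0.35 ÷ 0.65 = 7/13.
Likelihood ratio per clean identity check = 0.75.
Target odds = 3/17.
Require 0.75ⁿ ≤ 3/17 ÷ (7/13) = 39/119.
0.75³ = 0.421875 is still above 39/119 but 0.75⁴ = 0.31640625 is at or below it, so n = 4.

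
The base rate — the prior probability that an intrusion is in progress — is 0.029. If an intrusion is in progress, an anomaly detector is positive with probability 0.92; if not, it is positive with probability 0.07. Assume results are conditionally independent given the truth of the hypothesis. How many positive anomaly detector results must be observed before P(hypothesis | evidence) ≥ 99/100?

4

Prior odds = 0.029/0.971 = 29/971.
Likelihood ratio of a positive = 0.92/0.07 = 92/7.
Target posterior odds = 0.99/0.01 = 99.
Need (29/971) × (92/7)ⁿ ≥ 99, i.e. (92/7)ⁿ ≥ 96129/29.
(92/7)³ = 778688/343 falls short of 96129/29 but (92/7)⁴ = 71639296/2401 reaches it, so n = 4.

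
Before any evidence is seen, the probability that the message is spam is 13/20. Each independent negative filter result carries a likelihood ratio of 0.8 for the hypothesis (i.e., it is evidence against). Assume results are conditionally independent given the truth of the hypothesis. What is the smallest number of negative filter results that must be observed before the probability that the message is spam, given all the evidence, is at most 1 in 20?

16

Prior odds: 0.65 ÷ 0.35 = 13/7.
Likelihood ratio per negative filter result = 0.8.
Target posterior odds = 0.05/0.95 = 1/19.
Need (13/7) × 0.8ⁿ ≤ 1/19, i.e. 0.8ⁿ ≤ 7/247.
0.8¹⁵ ≈0.0351844 is still above 7/247 but 0.8¹⁶ ≈0.0281475 is at or below it, so n = 16.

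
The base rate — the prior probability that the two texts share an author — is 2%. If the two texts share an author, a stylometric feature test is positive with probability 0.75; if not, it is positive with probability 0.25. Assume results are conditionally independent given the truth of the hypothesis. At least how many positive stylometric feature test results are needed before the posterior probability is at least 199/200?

Prior odds = 0.02/0.98 = 1/49.
Likelihood ratio of a positive = 0.75/0.25 = 3.
Target posterior odds = 0.995/0.005 = 199.
Need (1/49) × 3ⁿ ≥ 199, i.e. 3ⁿ ≥ 9751.
3⁸ = 6561 falls short of 9751 but 3⁹ = 19683 reaches it, so n = 9.

9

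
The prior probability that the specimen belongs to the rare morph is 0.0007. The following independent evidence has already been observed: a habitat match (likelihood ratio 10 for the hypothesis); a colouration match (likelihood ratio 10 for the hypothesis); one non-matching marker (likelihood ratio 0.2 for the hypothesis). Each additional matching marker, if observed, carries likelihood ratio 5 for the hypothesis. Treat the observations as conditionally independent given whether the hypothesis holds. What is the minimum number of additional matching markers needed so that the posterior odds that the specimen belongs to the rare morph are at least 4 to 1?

Prior odds = 0.0007/0.9993 = 7/9993.
Combined Bayes factor of the evidence already in hand = 10 × 10 × 0.2 = 20.
Odds after that evidence = (7/9993) × 20 = 140/9993.
Target odds = 4.
Need 5ⁿ ≥ 4 ÷ (140/9993) = 9993/35.
5³ = 125 falls short of 9993/35 but 5⁴ = 625 reaches it, so n = 4.

4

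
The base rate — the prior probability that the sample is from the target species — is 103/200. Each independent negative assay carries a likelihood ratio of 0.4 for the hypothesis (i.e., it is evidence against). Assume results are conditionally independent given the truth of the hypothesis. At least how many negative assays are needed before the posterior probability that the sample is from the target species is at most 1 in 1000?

8

Prior odds: 0.515 ÷ 0.485 = 103/97.
Likelihood ratio per negative assay = 0.4.
Target odds: 0.001 ÷ 0.999 = 1/999.
Need (103/97) × 0.4ⁿ ≤ 1/999, i.e. 0.4ⁿ ≤ 97/102897.
0.4⁷ = 128/78125 is still above 97/102897 but 0.4⁸ = 256/390625 is at or below it, so n = 8.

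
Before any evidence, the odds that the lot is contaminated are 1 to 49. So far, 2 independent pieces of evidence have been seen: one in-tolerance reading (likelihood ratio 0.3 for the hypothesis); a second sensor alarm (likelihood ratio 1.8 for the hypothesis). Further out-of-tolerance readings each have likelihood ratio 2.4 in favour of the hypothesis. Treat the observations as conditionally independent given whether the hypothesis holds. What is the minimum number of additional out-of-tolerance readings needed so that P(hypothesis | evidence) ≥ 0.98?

10

Prior odds = 1/49.
Combined Bayes factor of the evidence already in hand = 0.3 × 1.8 = 0.54.
Odds after that evidence = (1/49) × 0.54 = 27/2450.
Target odds = 0.98/0.02 = 49.
Need 2.4ⁿ ≥ 49 ÷ (27/2450) = 120050/27.
2.4⁹ ≈2641.81 falls short of 120050/27 but 2.4¹⁰ ≈6340.34 reaches it, so n = 10.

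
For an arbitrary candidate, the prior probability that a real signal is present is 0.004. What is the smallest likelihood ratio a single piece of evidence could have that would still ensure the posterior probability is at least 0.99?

24651

Prior odds = 0.004/0.996 = 1/249.
Target odds = 0.99/0.01 = 99.
Required Bayes factor = 99 ÷ (1/249) = 24651.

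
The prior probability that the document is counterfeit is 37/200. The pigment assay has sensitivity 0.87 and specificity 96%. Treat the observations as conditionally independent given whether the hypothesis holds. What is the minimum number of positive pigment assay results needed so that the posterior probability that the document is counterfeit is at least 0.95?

Prior odds: 0.185 ÷ 0.815 = 37/163.
False-positive rate = 1 − 0.96 = 0.04; likelihood ratio of a positive = 0.87/0.04 = 21.75.
Target odds: 0.95 ÷ 0.05 = 19.
Require 21.75ⁿ ≥ 19 ÷ (37/163) = 3097/37.
21.75¹ = 21.75 falls short of 3097/37 but 21.75² = 473.0625 reaches it, so n = 2.

2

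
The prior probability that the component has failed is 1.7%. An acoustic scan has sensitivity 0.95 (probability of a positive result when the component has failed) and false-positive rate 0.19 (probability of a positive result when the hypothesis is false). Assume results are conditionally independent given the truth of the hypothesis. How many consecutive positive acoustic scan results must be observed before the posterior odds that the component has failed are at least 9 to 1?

Prior odds = 0.017/0.983 = 17/983.
Likelihood ratio of a positive result = 0.95/0.19 = 5.
Target odds = 9.
Need (17/983) × 5ⁿ ≥ 9, i.e. 5ⁿ ≥ 8847/17.
5³ = 125 falls short of 8847/17 but 5⁴ = 625 reaches it, so n = 4.

4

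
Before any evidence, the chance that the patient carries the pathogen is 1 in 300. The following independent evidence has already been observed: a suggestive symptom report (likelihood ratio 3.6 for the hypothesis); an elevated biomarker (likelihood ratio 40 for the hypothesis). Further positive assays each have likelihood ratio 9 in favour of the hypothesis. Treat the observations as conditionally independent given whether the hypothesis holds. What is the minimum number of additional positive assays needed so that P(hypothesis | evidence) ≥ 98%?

Prior odds = (1/300)/(299/300) = 1/299.
Combined Bayes factor of the evidence already in hand = 3.6 × 40 = 144.
Odds after that evidence = (1/299) × 144 = 144/299.
Target odds = 0.98/0.02 = 49.
Need 9ⁿ ≥ 49 ÷ (144/299) = 14651/144.
9² = 81 falls short of 14651/144 but 9³ = 729 reaches it, so n = 3.

3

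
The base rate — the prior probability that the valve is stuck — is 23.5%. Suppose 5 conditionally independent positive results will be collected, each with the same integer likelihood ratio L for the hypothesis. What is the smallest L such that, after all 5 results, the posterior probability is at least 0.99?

Prior odds = 0.235/0.765 = 47/153.
Target odds = 0.99/0.01 = 99.
Need L⁵ ≥ 99 ÷ (47/153) = 15147/47.
3⁵ = 243 < 15147/47 ≤ 1024 = 4⁵, so L = 4.

4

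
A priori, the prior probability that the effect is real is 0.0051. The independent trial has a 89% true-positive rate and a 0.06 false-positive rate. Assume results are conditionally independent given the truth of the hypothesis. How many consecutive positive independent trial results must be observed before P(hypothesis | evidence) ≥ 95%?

Prior odds: 0.0051 ÷ 0.9949 = 51/9949.
Likelihood ratio of a positive result = 0.89/0.06 = 89/6.
Target posterior odds = 0.95/0.05 = 19.
Require (89/6)ⁿ ≥ 19 ÷ (51/9949) = 189031/51.
(89/6)³ = 704969/216 falls short of 189031/51 but (89/6)⁴ = 62742241/1296 reaches it, so n = 4.

4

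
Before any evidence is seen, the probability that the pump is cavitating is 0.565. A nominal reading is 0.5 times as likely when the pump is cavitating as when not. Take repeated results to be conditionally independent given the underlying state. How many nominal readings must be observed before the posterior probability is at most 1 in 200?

Prior odds = 0.565/0.435 = 113/87.
Likelihood ratio per nominal reading = 0.5.
Target odds: 0.005 ÷ 0.995 = 1/199.
Require 0.5ⁿ ≤ 1/199 ÷ (113/87) = 87/22487.
0.5⁸ = 0.00390625 is still above 87/22487 but 0.5⁹ = 0.001953125 is at or below it, so n = 9.

9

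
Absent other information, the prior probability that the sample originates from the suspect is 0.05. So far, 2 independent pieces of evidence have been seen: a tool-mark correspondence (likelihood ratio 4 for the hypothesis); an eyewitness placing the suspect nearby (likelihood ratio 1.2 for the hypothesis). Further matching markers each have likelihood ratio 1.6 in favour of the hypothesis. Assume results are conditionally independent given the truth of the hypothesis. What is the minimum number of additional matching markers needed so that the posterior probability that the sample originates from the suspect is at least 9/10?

Prior odds = 0.05/0.95 = 1/19.
Combined Bayes factor of the evidence already in hand = 4 × 1.2 = 4.8.
Odds after that evidence = (1/19) × 4.8 = 24/95.
Target odds = 0.9/0.1 = 9.
Need 1.6ⁿ ≥ 9 ÷ (24/95) = 35.625.
1.6⁷ = 2097152/78125 falls short of 35.625 but 1.6⁸ = 16777216/390625 reaches it, so n = 8.

8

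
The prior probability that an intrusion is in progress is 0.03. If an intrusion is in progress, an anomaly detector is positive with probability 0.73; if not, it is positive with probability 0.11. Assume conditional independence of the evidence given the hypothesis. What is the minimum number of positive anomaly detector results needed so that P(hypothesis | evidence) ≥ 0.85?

3

Prior odds: 0.03 ÷ 0.97 = 3/97.
Likelihood ratio of a positive = 0.73/0.11 = 73/11.
Target posterior odds = 0.85/0.15 = 17/3.
Require (73/11)ⁿ ≥ 17/3 ÷ (3/97) = 1649/9.
(73/11)² = 5329/121 falls short of 1649/9 but (73/11)³ = 389017/1331 reaches it, so n = 3.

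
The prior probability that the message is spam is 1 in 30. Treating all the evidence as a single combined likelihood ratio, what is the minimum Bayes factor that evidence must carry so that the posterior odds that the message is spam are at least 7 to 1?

Prior odds = (1/30)/(29/30) = 1/29.
Target odds = 7.
Required Bayes factor = 7 ÷ (1/29) = 203.

203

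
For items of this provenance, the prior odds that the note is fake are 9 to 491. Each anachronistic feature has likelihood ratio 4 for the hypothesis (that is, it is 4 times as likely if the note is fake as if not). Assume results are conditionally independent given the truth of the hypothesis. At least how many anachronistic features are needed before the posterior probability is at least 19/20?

6

Prior odds = 9/491.
Likelihood ratio per anachronistic feature = 4.
Target posterior odds = 0.95/0.05 = 19.
Need (9/491) × 4ⁿ ≥ 19, i.e. 4ⁿ ≥ 9329/9.
4⁵ = 1024 falls short of 9329/9 but 4⁶ = 4096 reaches it, so n = 6.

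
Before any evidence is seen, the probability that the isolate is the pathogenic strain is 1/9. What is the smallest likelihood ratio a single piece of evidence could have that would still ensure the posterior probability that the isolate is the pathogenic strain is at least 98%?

392

Prior odds = (1/9)/(8/9) = 0.125.
Target odds = 0.98/0.02 = 49.
Required Bayes factor = 49 ÷ 0.125 = 392.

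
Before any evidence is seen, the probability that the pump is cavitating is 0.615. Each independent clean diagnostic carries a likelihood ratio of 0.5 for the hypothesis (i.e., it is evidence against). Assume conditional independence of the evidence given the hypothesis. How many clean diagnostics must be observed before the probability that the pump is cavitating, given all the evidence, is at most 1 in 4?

3

Prior odds: 0.615 ÷ 0.385 = 123/77.
Likelihood ratio per clean diagnostic = 0.5.
Target odds: 0.25 ÷ 0.75 = 1/3.
Need (123/77) × 0.5ⁿ ≤ 1/3, i.e. 0.5ⁿ ≤ 77/369.
0.5² = 0.25 is still above 77/369 but 0.5³ = 0.125 is at or below it, so n = 3.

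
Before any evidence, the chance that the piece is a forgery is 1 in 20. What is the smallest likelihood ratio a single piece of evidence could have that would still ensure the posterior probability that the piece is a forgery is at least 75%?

57

Prior odds = 0.05/0.95 = 1/19.
Target odds = 0.75/0.25 = 3.
Required Bayes factor = 3 ÷ (1/19) = 57.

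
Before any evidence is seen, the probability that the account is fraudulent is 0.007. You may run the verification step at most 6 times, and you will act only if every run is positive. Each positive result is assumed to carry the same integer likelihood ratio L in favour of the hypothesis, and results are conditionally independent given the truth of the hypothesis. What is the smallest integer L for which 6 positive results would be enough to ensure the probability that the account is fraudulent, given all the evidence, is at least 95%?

4

Prior odds = 0.007/0.993 = 7/993.
Target odds = 0.95/0.05 = 19.
Need L⁶ ≥ 19 ÷ (7/993) = 18867/7.
3⁶ = 729 < 18867/7 ≤ 4096 = 4⁶, so L = 4.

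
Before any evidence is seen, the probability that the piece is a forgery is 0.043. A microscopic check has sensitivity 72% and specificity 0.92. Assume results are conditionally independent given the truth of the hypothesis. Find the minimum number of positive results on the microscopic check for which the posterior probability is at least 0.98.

Prior odds: 0.043 ÷ 0.957 = 43/957.
False-positive rate = 1 − 0.92 = 0.08; likelihood ratio of a positive = 0.72/0.08 = 9.
Target odds: 0.98 ÷ 0.02 = 49.
Need (43/957) × 9ⁿ ≥ 49, i.e. 9ⁿ ≥ 46893/43.
9³ = 729 falls short of 46893/43 but 9⁴ = 6561 reaches it, so n = 4.

4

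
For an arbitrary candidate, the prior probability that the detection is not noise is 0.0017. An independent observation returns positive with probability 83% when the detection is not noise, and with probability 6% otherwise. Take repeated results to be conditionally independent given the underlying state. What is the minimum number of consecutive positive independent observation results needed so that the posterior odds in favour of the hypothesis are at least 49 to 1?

4

Prior odds: 0.0017 ÷ 0.9983 = 17/9983.
Likelihood ratio of a positive result = 0.83/0.06 = 83/6.
Target odds = 49.
Need (17/9983) × (83/6)ⁿ ≥ 49, i.e. (83/6)ⁿ ≥ 489167/17.
(83/6)³ = 571787/216 falls short of 489167/17 but (83/6)⁴ = 47458321/1296 reaches it, so n = 4.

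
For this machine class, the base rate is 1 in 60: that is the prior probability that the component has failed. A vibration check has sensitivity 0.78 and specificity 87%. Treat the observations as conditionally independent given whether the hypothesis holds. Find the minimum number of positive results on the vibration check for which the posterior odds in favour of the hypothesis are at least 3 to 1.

3

Prior odds: (1/60) ÷ (59/60) = 1/59.
False-positive rate = 1 − 0.87 = 0.13; likelihood ratio of a positive = 0.78/0.13 = 6.
Target odds = 3.
Need (1/59) × 6ⁿ ≥ 3, i.e. 6ⁿ ≥ 177.
6² = 36 falls short of 177 but 6³ = 216 reaches it, so n = 3.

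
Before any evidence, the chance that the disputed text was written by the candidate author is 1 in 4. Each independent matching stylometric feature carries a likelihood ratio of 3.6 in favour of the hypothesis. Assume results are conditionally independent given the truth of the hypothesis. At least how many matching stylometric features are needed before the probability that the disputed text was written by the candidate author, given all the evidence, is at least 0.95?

4

Prior odds: 0.25 ÷ 0.75 = 1/3.
Likelihood ratio per matching stylometric feature = 3.6.
Target posterior odds = 0.95/0.05 = 19.
Need (1/3) × 3.6ⁿ ≥ 19, i.e. 3.6ⁿ ≥ 57.
3.6³ = 46.656 falls short of 57 but 3.6⁴ = 167.9616 reaches it, so n = 4.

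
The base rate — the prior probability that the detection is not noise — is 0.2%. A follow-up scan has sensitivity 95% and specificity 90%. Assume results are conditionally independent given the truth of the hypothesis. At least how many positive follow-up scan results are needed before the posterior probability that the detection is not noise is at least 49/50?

Prior odds = 0.002/0.998 = 1/499.
False-positive rate = 1 − 0.9 = 0.1; likelihood ratio of a positive = 0.95/0.1 = 9.5.
Target odds: 0.98 ÷ 0.02 = 49.
Require 9.5ⁿ ≥ 49 ÷ (1/499) = 24451.
9.5⁴ = 8145.0625 falls short of 24451 but 9.5⁵ = 77378.09375 reaches it, so n = 5.

5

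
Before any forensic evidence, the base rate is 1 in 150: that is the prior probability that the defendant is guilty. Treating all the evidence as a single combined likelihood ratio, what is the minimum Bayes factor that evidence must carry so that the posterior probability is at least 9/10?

1341

Prior odds = (1/150)/(149/150) = 1/149.
Target odds = 0.9/0.1 = 9.
Required Bayes factor = 9 ÷ (1/149) = 1341.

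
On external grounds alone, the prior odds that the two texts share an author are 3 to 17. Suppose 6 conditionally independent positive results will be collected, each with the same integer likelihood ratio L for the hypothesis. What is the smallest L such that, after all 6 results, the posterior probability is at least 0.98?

Prior odds = 3/17.
Target odds = 0.98/0.02 = 49.
Need L⁶ ≥ 49 ÷ (3/17) = 833/3.
2⁶ = 64 < 833/3 ≤ 729 = 3⁶, so L = 3.

3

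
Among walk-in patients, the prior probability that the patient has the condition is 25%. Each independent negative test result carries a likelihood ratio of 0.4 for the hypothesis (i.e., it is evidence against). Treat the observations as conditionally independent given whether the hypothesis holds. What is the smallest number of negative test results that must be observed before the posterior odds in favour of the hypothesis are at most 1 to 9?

2

Prior odds = 0.25/0.75 = 1/3.
Likelihood ratio per negative test result = 0.4.
Target odds = 1/9.
Require 0.4ⁿ ≤ 1/9 ÷ (1/3) = 1/3.
0.4¹ = 0.4 is still above 1/3 but 0.4² = 0.16 is at or below it, so n = 2.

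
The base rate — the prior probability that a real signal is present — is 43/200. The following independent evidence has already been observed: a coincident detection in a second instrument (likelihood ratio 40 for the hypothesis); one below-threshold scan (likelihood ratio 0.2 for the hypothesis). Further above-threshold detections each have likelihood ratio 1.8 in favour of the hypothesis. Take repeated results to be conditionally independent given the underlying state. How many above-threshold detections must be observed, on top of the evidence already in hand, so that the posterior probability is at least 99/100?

7

Prior odds = 0.215/0.785 = 43/157.
Combined Bayes factor of the evidence already in hand = 40 × 0.2 = 8.
Odds after that evidence = (43/157) × 8 = 344/157.
Target odds = 0.99/0.01 = 99.
Need 1.8ⁿ ≥ 99 ÷ (344/157) = 15543/344.
1.8⁶ = 531441/15625 falls short of 15543/344 but 1.8⁷ = 4782969/78125 reaches it, so n = 7.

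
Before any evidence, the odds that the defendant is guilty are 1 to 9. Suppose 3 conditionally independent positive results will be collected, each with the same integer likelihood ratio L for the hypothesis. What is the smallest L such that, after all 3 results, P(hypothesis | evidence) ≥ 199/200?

Prior odds = 1/9.
Target odds = 0.995/0.005 = 199.
Need L³ ≥ 199 ÷ (1/9) = 1791.
12³ = 1728 < 1791 ≤ 2197 = 13³, so L = 13.

13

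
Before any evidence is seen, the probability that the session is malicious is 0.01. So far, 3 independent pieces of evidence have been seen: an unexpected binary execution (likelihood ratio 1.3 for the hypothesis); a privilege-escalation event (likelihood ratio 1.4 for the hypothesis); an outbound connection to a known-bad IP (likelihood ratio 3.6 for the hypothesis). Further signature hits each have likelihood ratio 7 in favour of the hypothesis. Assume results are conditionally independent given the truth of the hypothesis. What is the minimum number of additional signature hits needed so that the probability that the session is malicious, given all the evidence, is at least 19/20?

3

Prior odds = 0.01/0.99 = 1/99.
Combined Bayes factor of the evidence already in hand = 1.3 × 1.4 × 3.6 = 6.552.
Odds after that evidence = (1/99) × 6.552 = 91/1375.
Target odds = 0.95/0.05 = 19.
Need 7ⁿ ≥ 19 ÷ (91/1375) = 26125/91.
7² = 49 falls short of 26125/91 but 7³ = 343 reaches it, so n = 3.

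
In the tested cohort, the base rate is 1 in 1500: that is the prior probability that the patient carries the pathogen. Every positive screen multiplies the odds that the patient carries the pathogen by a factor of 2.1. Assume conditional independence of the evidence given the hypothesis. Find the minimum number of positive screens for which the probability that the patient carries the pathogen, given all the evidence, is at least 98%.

Prior odds = (1/1500)/(1499/1500) = 1/1499.
Likelihood ratio per positive screen = 2.1.
Target posterior odds = 0.98/0.02 = 49.
Require 2.1ⁿ ≥ 49 ÷ (1/1499) = 73451.
2.1¹⁵ ≈68122.3 falls short of 73451 but 2.1¹⁶ ≈143057 reaches it, so n = 16.

16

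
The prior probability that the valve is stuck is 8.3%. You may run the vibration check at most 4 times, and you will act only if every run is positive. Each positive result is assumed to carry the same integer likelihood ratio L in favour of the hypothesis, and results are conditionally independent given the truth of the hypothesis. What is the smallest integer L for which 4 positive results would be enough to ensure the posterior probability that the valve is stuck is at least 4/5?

3

Prior odds = 0.083/0.917 = 83/917.
Target odds = 0.8/0.2 = 4.
Need L⁴ ≥ 4 ÷ (83/917) = 3668/83.
2⁴ = 16 < 3668/83 ≤ 81 = 3⁴, so L = 3.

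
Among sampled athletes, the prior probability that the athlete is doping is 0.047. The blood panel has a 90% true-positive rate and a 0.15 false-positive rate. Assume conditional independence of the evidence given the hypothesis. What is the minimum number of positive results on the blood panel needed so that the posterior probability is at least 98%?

4

Prior odds: 0.047 ÷ 0.953 = 47/953.
Likelihood ratio of a positive result = 0.9/0.15 = 6.
Target posterior odds = 0.98/0.02 = 49.
Require 6ⁿ ≥ 49 ÷ (47/953) = 46697/47.
6³ = 216 falls short of 46697/47 but 6⁴ = 1296 reaches it, so n = 4.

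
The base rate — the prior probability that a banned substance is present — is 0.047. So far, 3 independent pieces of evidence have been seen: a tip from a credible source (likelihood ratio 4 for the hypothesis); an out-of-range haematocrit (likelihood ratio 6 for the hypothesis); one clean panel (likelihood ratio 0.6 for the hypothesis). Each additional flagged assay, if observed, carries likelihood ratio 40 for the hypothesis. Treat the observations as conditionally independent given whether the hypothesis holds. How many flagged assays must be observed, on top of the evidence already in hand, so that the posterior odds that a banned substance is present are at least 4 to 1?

Prior odds = 0.047/0.953 = 47/953.
Combined Bayes factor of the evidence already in hand = 4 × 6 × 0.6 = 14.4.
Odds after that evidence = (47/953) × 14.4 = 3384/4765.
Target odds = 4.
Need 40ⁿ ≥ 4 ÷ (3384/4765) = 4765/846.
40¹ = 40, which meets the required 4765/846; so n = 1.

1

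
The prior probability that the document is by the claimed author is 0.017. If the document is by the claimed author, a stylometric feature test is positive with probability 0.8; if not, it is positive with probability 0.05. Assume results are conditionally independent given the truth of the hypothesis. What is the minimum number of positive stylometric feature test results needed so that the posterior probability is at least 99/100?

Prior odds: 0.017 ÷ 0.983 = 17/983.
Likelihood ratio of a positive = 0.8/0.05 = 16.
Target odds: 0.99 ÷ 0.01 = 99.
Require 16ⁿ ≥ 99 ÷ (17/983) = 97317/17.
16³ = 4096 falls short of 97317/17 but 16⁴ = 65536 reaches it, so n = 4.

4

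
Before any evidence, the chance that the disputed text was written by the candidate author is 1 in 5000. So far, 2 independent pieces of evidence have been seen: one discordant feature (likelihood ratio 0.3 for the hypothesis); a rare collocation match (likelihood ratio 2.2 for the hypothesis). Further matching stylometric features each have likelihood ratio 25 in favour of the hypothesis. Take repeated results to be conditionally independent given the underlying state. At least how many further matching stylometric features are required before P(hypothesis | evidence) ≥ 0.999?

Prior odds = 0.0002/0.9998 = 1/4999.
Combined Bayes factor of the evidence already in hand = 0.3 × 2.2 = 0.66.
Odds after that evidence = (1/4999) × 0.66 = 33/249950.
Target odds = 0.999/0.001 = 999.
Need 25ⁿ ≥ 999 ÷ (33/249950) = 83233350/11.
25⁴ = 390625 falls short of 83233350/11 but 25⁵ = 9765625 reaches it, so n = 5.

5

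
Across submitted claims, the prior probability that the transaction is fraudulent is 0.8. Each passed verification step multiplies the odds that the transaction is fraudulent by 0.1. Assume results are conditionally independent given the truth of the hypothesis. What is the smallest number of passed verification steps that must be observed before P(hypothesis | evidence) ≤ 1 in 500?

4

Prior odds = 0.8/0.2 = 4.
Likelihood ratio per passed verification step = 0.1.
Target posterior odds = 0.002/0.998 = 1/499.
Require 0.1ⁿ ≤ 1/499 ÷ 4 = 1/1996.
0.1³ = 0.001 is still above 1/1996 but 0.1⁴ = 0.0001 is at or below it, so n = 4.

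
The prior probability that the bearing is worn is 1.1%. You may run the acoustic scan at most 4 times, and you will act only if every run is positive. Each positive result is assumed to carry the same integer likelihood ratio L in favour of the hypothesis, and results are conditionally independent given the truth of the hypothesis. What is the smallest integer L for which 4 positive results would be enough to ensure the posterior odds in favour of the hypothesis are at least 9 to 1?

Prior odds = 0.011/0.989 = 11/989.
Target odds = 9.
Need L⁴ ≥ 9 ÷ (11/989) = 8901/11.
5⁴ = 625 < 8901/11 ≤ 1296 = 6⁴, so L = 6.

6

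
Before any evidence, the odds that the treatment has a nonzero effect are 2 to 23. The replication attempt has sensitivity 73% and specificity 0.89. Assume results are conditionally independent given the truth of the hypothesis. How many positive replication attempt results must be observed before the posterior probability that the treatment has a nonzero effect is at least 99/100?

Prior odds = 2/23.
False-positive rate = 1 − 0.89 = 0.11; likelihood ratio of a positive = 0.73/0.11 = 73/11.
Target odds: 0.99 ÷ 0.01 = 99.
Need (2/23) × (73/11)ⁿ ≥ 99, i.e. (73/11)ⁿ ≥ 1138.5.
(73/11)³ = 389017/1331 falls short of 1138.5 but (73/11)⁴ = 28398241/14641 reaches it, so n = 4.

4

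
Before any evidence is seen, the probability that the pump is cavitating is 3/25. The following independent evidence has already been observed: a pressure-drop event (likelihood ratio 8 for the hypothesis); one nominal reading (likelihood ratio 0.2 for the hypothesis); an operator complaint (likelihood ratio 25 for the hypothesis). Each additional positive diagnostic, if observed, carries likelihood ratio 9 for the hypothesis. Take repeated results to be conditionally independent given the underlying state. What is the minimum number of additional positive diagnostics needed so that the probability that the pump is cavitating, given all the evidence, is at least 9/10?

Prior odds = 0.12/0.88 = 3/22.
Combined Bayes factor of the evidence already in hand = 8 × 0.2 × 25 = 40.
Odds after that evidence = (3/22) × 40 = 60/11.
Target odds = 0.9/0.1 = 9.
Need 9ⁿ ≥ 9 ÷ (60/11) = 1.65.
9¹ = 9, which meets the required 1.65; so n = 1.

1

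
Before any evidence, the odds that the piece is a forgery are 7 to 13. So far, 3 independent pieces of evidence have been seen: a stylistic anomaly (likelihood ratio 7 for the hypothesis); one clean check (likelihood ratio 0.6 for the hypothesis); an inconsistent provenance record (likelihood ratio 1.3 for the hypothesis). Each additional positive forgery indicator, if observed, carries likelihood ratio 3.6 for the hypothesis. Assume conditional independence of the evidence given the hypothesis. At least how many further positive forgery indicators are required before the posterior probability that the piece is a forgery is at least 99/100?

3

Prior odds = 7/13.
Combined Bayes factor of the evidence already in hand = 7 × 0.6 × 1.3 = 5.46.
Odds after that evidence = (7/13) × 5.46 = 2.94.
Target odds = 0.99/0.01 = 99.
Need 3.6ⁿ ≥ 99 ÷ 2.94 = 1650/49.
3.6² = 12.96 falls short of 1650/49 but 3.6³ = 46.656 reaches it, so n = 3.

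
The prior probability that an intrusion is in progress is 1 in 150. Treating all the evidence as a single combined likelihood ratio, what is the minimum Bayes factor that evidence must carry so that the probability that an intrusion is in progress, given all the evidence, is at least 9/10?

Prior odds = (1/150)/(149/150) = 1/149.
Target odds = 0.9/0.1 = 9.
Required Bayes factor = 9 ÷ (1/149) = 1341.

1341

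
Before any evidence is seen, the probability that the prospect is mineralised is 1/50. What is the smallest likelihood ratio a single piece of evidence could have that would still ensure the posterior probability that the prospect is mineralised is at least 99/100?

Prior odds = 0.02/0.98 = 1/49.
Target odds = 0.99/0.01 = 99.
Required Bayes factor = 99 ÷ (1/49) = 4851.

4851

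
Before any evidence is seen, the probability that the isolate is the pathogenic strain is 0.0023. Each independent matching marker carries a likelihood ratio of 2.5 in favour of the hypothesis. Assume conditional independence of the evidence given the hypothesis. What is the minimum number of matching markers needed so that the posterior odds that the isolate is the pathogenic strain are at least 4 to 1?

Prior odds: 0.0023 ÷ 0.9977 = 23/9977.
Likelihood ratio per matching marker = 2.5.
Target odds = 4.
Need (23/9977) × 2.5ⁿ ≥ 4, i.e. 2.5ⁿ ≥ 39908/23.
2.5⁸ = 390625/256 falls short of 39908/23 but 2.5⁹ = 1953125/512 reaches it, so n = 9.

9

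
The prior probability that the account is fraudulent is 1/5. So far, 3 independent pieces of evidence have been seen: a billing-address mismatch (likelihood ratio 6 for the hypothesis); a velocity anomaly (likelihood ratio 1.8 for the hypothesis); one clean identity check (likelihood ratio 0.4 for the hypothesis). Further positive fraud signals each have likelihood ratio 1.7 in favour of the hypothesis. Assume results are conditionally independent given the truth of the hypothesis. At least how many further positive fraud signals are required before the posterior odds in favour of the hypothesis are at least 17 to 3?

Prior odds = 0.2/0.8 = 0.25.
Combined Bayes factor of the evidence already in hand = 6 × 1.8 × 0.4 = 4.32.
Odds after that evidence = 0.25 × 4.32 = 1.08.
Target odds = 17/3.
Need 1.7ⁿ ≥ 17/3 ÷ 1.08 = 425/81.
1.7³ = 4.913 falls short of 425/81 but 1.7⁴ = 8.3521 reaches it, so n = 4.

4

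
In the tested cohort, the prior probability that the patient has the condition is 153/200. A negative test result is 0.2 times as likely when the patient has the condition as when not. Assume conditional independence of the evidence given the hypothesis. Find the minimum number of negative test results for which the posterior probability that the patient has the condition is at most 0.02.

4

Prior odds: 0.765 ÷ 0.235 = 153/47.
Likelihood ratio per negative test result = 0.2.
Target posterior odds = 0.02/0.98 = 1/49.
Require 0.2ⁿ ≤ 1/49 ÷ (153/47) = 47/7497.
0.2³ = 0.008 is still above 47/7497 but 0.2⁴ = 0.0016 is at or below it, so n = 4.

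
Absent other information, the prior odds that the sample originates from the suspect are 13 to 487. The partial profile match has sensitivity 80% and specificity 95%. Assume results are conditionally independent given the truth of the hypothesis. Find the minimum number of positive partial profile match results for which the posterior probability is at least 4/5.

Prior odds = 13/487.
False-positive rate = 1 − 0.95 = 0.05; likelihood ratio of a positive = 0.8/0.05 = 16.
Target odds: 0.8 ÷ 0.2 = 4.
Need (13/487) × 16ⁿ ≥ 4, i.e. 16ⁿ ≥ 1948/13.
16¹ = 16 falls short of 1948/13 but 16² = 256 reaches it, so n = 2.

2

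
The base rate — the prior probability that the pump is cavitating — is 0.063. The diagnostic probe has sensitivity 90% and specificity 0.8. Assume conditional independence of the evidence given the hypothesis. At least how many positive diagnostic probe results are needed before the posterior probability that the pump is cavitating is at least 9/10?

Prior odds: 0.063 ÷ 0.937 = 63/937.
False-positive rate = 1 − 0.8 = 0.2; likelihood ratio of a positive = 0.9/0.2 = 4.5.
Target odds: 0.9 ÷ 0.1 = 9.
Need (63/937) × 4.5ⁿ ≥ 9, i.e. 4.5ⁿ ≥ 937/7.
4.5³ = 91.125 falls short of 937/7 but 4.5⁴ = 410.0625 reaches it, so n = 4.

4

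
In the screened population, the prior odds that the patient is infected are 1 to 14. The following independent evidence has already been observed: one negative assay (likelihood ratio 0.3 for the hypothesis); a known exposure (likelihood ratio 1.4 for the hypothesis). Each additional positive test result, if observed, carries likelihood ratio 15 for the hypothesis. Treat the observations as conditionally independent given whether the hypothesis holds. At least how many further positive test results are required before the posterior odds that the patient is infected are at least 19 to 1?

Prior odds = 1/14.
Combined Bayes factor of the evidence already in hand = 0.3 × 1.4 = 0.42.
Odds after that evidence = (1/14) × 0.42 = 0.03.
Target odds = 19.
Need 15ⁿ ≥ 19 ÷ 0.03 = 1900/3.
15² = 225 falls short of 1900/3 but 15³ = 3375 reaches it, so n = 3.

3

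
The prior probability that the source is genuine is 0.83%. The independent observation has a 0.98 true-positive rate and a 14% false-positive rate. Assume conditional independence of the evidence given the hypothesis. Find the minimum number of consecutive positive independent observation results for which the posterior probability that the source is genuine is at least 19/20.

4

Prior odds: 0.0083 ÷ 0.9917 = 83/9917.
Likelihood ratio of a positive result = 0.98/0.14 = 7.
Target odds: 0.95 ÷ 0.05 = 19.
Need (83/9917) × 7ⁿ ≥ 19, i.e. 7ⁿ ≥ 188423/83.
7³ = 343 falls short of 188423/83 but 7⁴ = 2401 reaches it, so n = 4.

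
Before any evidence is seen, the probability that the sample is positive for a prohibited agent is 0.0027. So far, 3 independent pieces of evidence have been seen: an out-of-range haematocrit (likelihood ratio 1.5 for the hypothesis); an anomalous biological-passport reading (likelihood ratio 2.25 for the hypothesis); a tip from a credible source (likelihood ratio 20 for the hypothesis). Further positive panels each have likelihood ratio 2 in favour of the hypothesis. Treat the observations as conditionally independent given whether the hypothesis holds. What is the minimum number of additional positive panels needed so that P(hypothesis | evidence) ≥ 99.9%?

13

Prior odds = 0.0027/0.9973 = 27/9973.
Combined Bayes factor of the evidence already in hand = 1.5 × 2.25 × 20 = 67.5.
Odds after that evidence = (27/9973) × 67.5 = 3645/19946.
Target odds = 0.999/0.001 = 999.
Need 2ⁿ ≥ 999 ÷ (3645/19946) = 738002/135.
2¹² = 4096 falls short of 738002/135 but 2¹³ = 8192 reaches it, so n = 13.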